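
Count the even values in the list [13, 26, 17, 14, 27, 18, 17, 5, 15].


Check each element:
  13 is odd
  26 is even
  17 is odd
  14 is even
  27 is odd
  18 is even
  17 is odd
  5 is odd
  15 is odd
Evens: [26, 14, 18]
Count of evens = 3
Final answer: 3


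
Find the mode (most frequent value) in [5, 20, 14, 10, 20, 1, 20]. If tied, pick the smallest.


Count the frequency of each value:
  1 appears 1 time(s)
  5 appears 1 time(s)
  10 appears 1 time(s)
  14 appears 1 time(s)
  20 appears 3 time(s)
Maximum frequency is 3.
Only 20 reaches that frequency, so it is the mode.
Final answer: 20


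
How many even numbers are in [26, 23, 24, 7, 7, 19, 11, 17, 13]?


Check each element:
  26 is even
  23 is odd
  24 is even
  7 is odd
  7 is odd
  19 is odd
  11 is odd
  17 is odd
  13 is odd
Evens: [26, 24]
Count of evens = 2
Final answer: 2


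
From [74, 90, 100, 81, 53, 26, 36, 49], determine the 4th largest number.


Sort descending: [100, 90, 81, 74, 53, 49, 36, 26]
The 4th element (1-indexed) is at index 3.
Value = 74
Final answer: 74


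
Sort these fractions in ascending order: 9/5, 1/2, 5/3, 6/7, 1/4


Convert to decimal for comparison:
  9/5 = 1.8
  1/2 = 0.5
  5/3 = 1.6667
  6/7 = 0.8571
  1/4 = 0.25
Decimals in increasing order: 0.25 < 0.5 < 0.8571 < 1.6667 < 1.8
Writing each back as its fraction gives the sorted order.
Final answer: 1/4, 1/2, 6/7, 5/3, 9/5


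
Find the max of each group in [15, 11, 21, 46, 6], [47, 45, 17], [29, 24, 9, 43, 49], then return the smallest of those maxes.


Find max of each group:
  Group 1: [15, 11, 21, 46, 6] -> max = 46
  Group 2: [47, 45, 17] -> max = 47
  Group 3: [29, 24, 9, 43, 49] -> max = 49
Maxes: [46, 47, 49]
Minimum of maxes = 46
Final answer: 46


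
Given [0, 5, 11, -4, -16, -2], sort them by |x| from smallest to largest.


Compute absolute values:
  |0| = 0
  |5| = 5
  |11| = 11
  |-4| = 4
  |-16| = 16
  |-2| = 2
Absolute values in increasing order: 0 < 2 < 4 < 5 < 11 < 16
Listing the original numbers in that order gives the answer.
Final answer: [0, -2, -4, 5, 11, -16]


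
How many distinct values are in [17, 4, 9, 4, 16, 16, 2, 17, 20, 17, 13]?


List all unique values:
Distinct values: [2, 4, 9, 13, 16, 17, 20]
Count = 7
Final answer: 7


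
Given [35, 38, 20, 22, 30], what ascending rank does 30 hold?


Sort ascending: [20, 22, 30, 35, 38]
Find 30 in the sorted list.
30 is at position 3 (1-indexed).
Final answer: 3


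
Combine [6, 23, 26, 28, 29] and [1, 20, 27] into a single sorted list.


List A: [6, 23, 26, 28, 29]
List B: [1, 20, 27]
Repeatedly compare the front elements and take the smaller:
  6 vs 1 -> take 1
  6 vs 20 -> take 6
  23 vs 20 -> take 20
  23 vs 27 -> take 23
  26 vs 27 -> take 26
  28 vs 27 -> take 27
  B is exhausted; append the rest of A: [28, 29]
Final answer: [1, 6, 20, 23, 26, 27, 28, 29]


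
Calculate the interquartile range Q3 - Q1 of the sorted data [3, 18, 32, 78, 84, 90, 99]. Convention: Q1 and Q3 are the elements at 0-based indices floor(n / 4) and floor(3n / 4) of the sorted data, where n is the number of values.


The data has n = 7 elements.
Q1 index = floor(7 / 4) = floor(1.75) = 1; Q3 index = floor(3 * 7 / 4) = floor(5.25) = 5
Q1 = element at index 1 = 18
Q3 = element at index 5 = 90
IQR = 90 - 18 = 72
Final answer: 72


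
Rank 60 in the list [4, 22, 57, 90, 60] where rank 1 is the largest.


Sort descending: [90, 60, 57, 22, 4]
Find 60 in the sorted list.
60 is at position 2.
Final answer: 2


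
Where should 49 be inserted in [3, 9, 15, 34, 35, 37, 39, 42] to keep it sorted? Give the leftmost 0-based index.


List is sorted: [3, 9, 15, 34, 35, 37, 39, 42]
We need the leftmost position where 49 can be inserted, i.e. the first index whose element is >= 49 (or the end of the list if none is).
Binary search with low=0, high=8 (0-based indices):
  low=0, high=8, mid=4: a[4]=35 < 49, so low = 5
  low=5, high=8, mid=6: a[6]=39 < 49, so low = 7
  low=7, high=8, mid=7: a[7]=42 < 49, so low = 8
Now low = high = 8, so the insertion index is 8.
Final answer: 8


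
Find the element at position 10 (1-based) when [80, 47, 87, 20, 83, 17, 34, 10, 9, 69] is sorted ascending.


Sort ascending: [9, 10, 17, 20, 34, 47, 69, 80, 83, 87]
The 10th element (1-indexed) is at index 9.
Value = 87
Final answer: 87


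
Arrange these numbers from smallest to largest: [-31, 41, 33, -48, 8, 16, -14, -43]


Original list: [-31, 41, 33, -48, 8, 16, -14, -43]
Repeatedly take the smallest remaining element:
  Remaining [-31, 41, 33, -48, 8, 16, -14, -43] -> smallest is -48
  Remaining [-31, 41, 33, 8, 16, -14, -43] -> smallest is -43
  Remaining [-31, 41, 33, 8, 16, -14] -> smallest is -31
  Remaining [41, 33, 8, 16, -14] -> smallest is -14
  Remaining [41, 33, 8, 16] -> smallest is 8
  Remaining [41, 33, 16] -> smallest is 16
  Remaining [41, 33] -> smallest is 33
  Remaining [41] -> smallest is 41
Collecting the picks in order gives the sorted list.
Final answer: [-48, -43, -31, -14, 8, 16, 33, 41]


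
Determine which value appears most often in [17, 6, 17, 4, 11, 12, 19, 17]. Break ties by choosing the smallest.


Count the frequency of each value:
  4 appears 1 time(s)
  6 appears 1 time(s)
  11 appears 1 time(s)
  12 appears 1 time(s)
  17 appears 3 time(s)
  19 appears 1 time(s)
Maximum frequency is 3.
Only 17 reaches that frequency, so it is the mode.
Final answer: 17


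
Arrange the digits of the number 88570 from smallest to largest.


The number 88570 has digits: 8, 8, 5, 7, 0
Sorted: 0, 5, 7, 8, 8
Joining the sorted digits gives the result.
Final answer: 05788


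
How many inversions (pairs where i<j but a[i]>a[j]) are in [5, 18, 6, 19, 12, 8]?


For each element, count the later elements that are smaller than it:
  5 (index 0): smaller elements after it = [] -> 0
  18 (index 1): smaller elements after it = [6, 12, 8] -> 3
  6 (index 2): smaller elements after it = [] -> 0
  19 (index 3): smaller elements after it = [12, 8] -> 2
  12 (index 4): smaller elements after it = [8] -> 1
Total inversions = 0 + 3 + 0 + 2 + 1 = 6
Final answer: 6


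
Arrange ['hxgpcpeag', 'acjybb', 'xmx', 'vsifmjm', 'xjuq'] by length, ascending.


Compute lengths:
  'hxgpcpeag' has length 9
  'acjybb' has length 6
  'xmx' has length 3
  'vsifmjm' has length 7
  'xjuq' has length 4
Lengths in increasing order: 3 < 4 < 6 < 7 < 9
Listing the words in that order gives the answer.
Final answer: ['xmx', 'xjuq', 'acjybb', 'vsifmjm', 'hxgpcpeag']


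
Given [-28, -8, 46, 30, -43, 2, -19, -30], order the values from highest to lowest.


Original list: [-28, -8, 46, 30, -43, 2, -19, -30]
Repeatedly take the largest remaining element:
  Remaining [-28, -8, 46, 30, -43, 2, -19, -30] -> largest is 46
  Remaining [-28, -8, 30, -43, 2, -19, -30] -> largest is 30
  Remaining [-28, -8, -43, 2, -19, -30] -> largest is 2
  Remaining [-28, -8, -43, -19, -30] -> largest is -8
  Remaining [-28, -43, -19, -30] -> largest is -19
  Remaining [-28, -43, -30] -> largest is -28
  Remaining [-43, -30] -> largest is -30
  Remaining [-43] -> largest is -43
Collecting the picks in order gives the descending list.
Final answer: [46, 30, 2, -8, -19, -28, -30, -43]


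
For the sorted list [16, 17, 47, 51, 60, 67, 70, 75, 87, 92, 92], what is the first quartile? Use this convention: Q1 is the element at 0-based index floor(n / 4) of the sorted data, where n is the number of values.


The list has n = 11 elements.
Q1 index = floor(11 / 4) = floor(2.75) = 2
Counting from index 0 in the sorted data, the element at index 2 is 47.
Final answer: 47


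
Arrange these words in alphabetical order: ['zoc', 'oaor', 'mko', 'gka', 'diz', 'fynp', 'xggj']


Compare strings character by character (the first differing letter decides):
  'diz' < 'fynp' since 'd' < 'f' at position 1
  'fynp' < 'gka' since 'f' < 'g' at position 1
  'gka' < 'mko' since 'g' < 'm' at position 1
  'mko' < 'oaor' since 'm' < 'o' at position 1
  'oaor' < 'xggj' since 'o' < 'x' at position 1
  'xggj' < 'zoc' since 'x' < 'z' at position 1
Chaining these comparisons gives the alphabetical order.
Final answer: ['diz', 'fynp', 'gka', 'mko', 'oaor', 'xggj', 'zoc']


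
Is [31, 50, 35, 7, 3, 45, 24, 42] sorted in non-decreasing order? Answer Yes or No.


Check consecutive pairs:
  31 <= 50? True
  50 <= 35? False
  35 <= 7? False
  7 <= 3? False
  3 <= 45? True
  45 <= 24? False
  24 <= 42? True
4 consecutive pair(s) are out of order, so the list is not sorted.
Final answer: No


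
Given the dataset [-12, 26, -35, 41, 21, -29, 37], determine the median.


First, sort the list: [-35, -29, -12, 21, 26, 37, 41]
The list has 7 elements (odd count).
The middle index is 3 (0-based), and the element there is 21.
Final answer: 21


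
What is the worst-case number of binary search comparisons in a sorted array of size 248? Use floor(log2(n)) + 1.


Binary search halves the search space each step.
Maximum comparisons = floor(log2(248)) + 1
log2(248) = 7.9542
floor(log2(248)) = 7, so 7 + 1 = 8
Final answer: 8


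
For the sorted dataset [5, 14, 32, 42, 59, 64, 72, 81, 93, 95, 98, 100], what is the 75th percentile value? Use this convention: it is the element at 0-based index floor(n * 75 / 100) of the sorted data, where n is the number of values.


The dataset has n = 12 elements.
Index = floor(12 * 75 / 100) = floor(900 / 100) = floor(9) = 9
Counting from index 0 in the sorted data, the element at index 9 is 95.
Final answer: 95


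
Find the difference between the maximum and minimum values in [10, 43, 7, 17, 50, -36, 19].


Maximum value: 50
Minimum value: -36
Range = 50 - (-36) = 86
Final answer: 86


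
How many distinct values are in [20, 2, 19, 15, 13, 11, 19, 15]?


List all unique values:
Distinct values: [2, 11, 13, 15, 19, 20]
Count = 6
Final answer: 6


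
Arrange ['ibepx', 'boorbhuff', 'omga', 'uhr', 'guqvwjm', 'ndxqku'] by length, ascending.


Compute lengths:
  'ibepx' has length 5
  'boorbhuff' has length 9
  'omga' has length 4
  'uhr' has length 3
  'guqvwjm' has length 7
  'ndxqku' has length 6
Lengths in increasing order: 3 < 4 < 5 < 6 < 7 < 9
Listing the words in that order gives the answer.
Final answer: ['uhr', 'omga', 'ibepx', 'ndxqku', 'guqvwjm', 'boorbhuff']


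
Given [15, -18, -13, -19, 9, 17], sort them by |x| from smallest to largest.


Compute absolute values:
  |15| = 15
  |-18| = 18
  |-13| = 13
  |-19| = 19
  |9| = 9
  |17| = 17
Absolute values in increasing order: 9 < 13 < 15 < 17 < 18 < 19
Listing the original numbers in that order gives the answer.
Final answer: [9, -13, 15, 17, -18, -19]


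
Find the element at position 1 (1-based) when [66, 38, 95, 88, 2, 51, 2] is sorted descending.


Sort descending: [95, 88, 66, 51, 38, 2, 2]
The 1st element (1-indexed) is at index 0.
Value = 95
Final answer: 95


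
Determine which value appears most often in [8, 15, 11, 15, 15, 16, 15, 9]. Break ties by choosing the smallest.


Count the frequency of each value:
  8 appears 1 time(s)
  9 appears 1 time(s)
  11 appears 1 time(s)
  15 appears 4 time(s)
  16 appears 1 time(s)
Maximum frequency is 4.
Only 15 reaches that frequency, so it is the mode.
Final answer: 15


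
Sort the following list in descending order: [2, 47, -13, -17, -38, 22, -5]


Original list: [2, 47, -13, -17, -38, 22, -5]
Repeatedly take the largest remaining element:
  Remaining [2, 47, -13, -17, -38, 22, -5] -> largest is 47
  Remaining [2, -13, -17, -38, 22, -5] -> largest is 22
  Remaining [2, -13, -17, -38, -5] -> largest is 2
  Remaining [-13, -17, -38, -5] -> largest is -5
  Remaining [-13, -17, -38] -> largest is -13
  Remaining [-17, -38] -> largest is -17
  Remaining [-38] -> largest is -38
Collecting the picks in order gives the descending list.
Final answer: [47, 22, 2, -5, -13, -17, -38]


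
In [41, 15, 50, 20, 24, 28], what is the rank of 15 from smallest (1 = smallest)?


Sort ascending: [15, 20, 24, 28, 41, 50]
Find 15 in the sorted list.
15 is at position 1 (1-indexed).
Final answer: 1


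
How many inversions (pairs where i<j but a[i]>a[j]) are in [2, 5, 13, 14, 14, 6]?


For each element, count the later elements that are smaller than it:
  2 (index 0): smaller elements after it = [] -> 0
  5 (index 1): smaller elements after it = [] -> 0
  13 (index 2): smaller elements after it = [6] -> 1
  14 (index 3): smaller elements after it = [6] -> 1
  14 (index 4): smaller elements after it = [6] -> 1
Total inversions = 0 + 0 + 1 + 1 + 1 = 3
Final answer: 3


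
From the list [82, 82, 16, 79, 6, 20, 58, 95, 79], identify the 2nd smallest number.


Sort ascending: [6, 16, 20, 58, 79, 79, 82, 82, 95]
The 2nd element (1-indexed) is at index 1.
Value = 16
Final answer: 16


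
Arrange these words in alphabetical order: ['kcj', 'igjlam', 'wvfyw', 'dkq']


Compare strings character by character (the first differing letter decides):
  'dkq' < 'igjlam' since 'd' < 'i' at position 1
  'igjlam' < 'kcj' since 'i' < 'k' at position 1
  'kcj' < 'wvfyw' since 'k' < 'w' at position 1
Chaining these comparisons gives the alphabetical order.
Final answer: ['dkq', 'igjlam', 'kcj', 'wvfyw']


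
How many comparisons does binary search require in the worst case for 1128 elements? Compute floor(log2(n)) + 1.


Binary search halves the search space each step.
Maximum comparisons = floor(log2(1128)) + 1
log2(1128) = 10.1396
floor(log2(1128)) = 10, so 10 + 1 = 11
Final answer: 11


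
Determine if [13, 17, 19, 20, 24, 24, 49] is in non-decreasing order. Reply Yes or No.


Check consecutive pairs:
  13 <= 17? True
  17 <= 19? True
  19 <= 20? True
  20 <= 24? True
  24 <= 24? True
  24 <= 49? True
Every consecutive pair is in order, so the list is non-decreasing.
Final answer: Yes


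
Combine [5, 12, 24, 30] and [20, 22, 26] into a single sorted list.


List A: [5, 12, 24, 30]
List B: [20, 22, 26]
Repeatedly compare the front elements and take the smaller:
  5 vs 20 -> take 5
  12 vs 20 -> take 12
  24 vs 20 -> take 20
  24 vs 22 -> take 22
  24 vs 26 -> take 24
  30 vs 26 -> take 26
  B is exhausted; append the rest of A: [30]
Final answer: [5, 12, 20, 22, 24, 26, 30]


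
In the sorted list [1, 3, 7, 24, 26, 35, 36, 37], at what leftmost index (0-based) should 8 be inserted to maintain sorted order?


List is sorted: [1, 3, 7, 24, 26, 35, 36, 37]
We need the leftmost position where 8 can be inserted, i.e. the first index whose element is >= 8 (or the end of the list if none is).
Binary search with low=0, high=8 (0-based indices):
  low=0, high=8, mid=4: a[4]=26 >= 8, so high = 4
  low=0, high=4, mid=2: a[2]=7 < 8, so low = 3
  low=3, high=4, mid=3: a[3]=24 >= 8, so high = 3
Now low = high = 3, so the insertion index is 3.
Final answer: 3


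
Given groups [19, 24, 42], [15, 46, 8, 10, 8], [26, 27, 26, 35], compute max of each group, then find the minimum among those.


Find max of each group:
  Group 1: [19, 24, 42] -> max = 42
  Group 2: [15, 46, 8, 10, 8] -> max = 46
  Group 3: [26, 27, 26, 35] -> max = 35
Maxes: [42, 46, 35]
Minimum of maxes = 35
Final answer: 35


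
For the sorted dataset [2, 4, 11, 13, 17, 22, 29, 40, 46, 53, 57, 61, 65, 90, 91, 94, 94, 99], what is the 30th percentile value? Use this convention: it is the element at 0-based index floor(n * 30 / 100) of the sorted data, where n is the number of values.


The dataset has n = 18 elements.
Index = floor(18 * 30 / 100) = floor(540 / 100) = floor(5.4) = 5
Counting from index 0 in the sorted data, the element at index 5 is 22.
Final answer: 22


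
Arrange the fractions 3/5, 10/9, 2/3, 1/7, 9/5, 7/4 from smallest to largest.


Convert to decimal for comparison:
  3/5 = 0.6
  10/9 = 1.1111
  2/3 = 0.6667
  1/7 = 0.1429
  9/5 = 1.8
  7/4 = 1.75
Decimals in increasing order: 0.1429 < 0.6 < 0.6667 < 1.1111 < 1.75 < 1.8
Writing each back as its fraction gives the sorted order.
Final answer: 1/7, 3/5, 2/3, 10/9, 7/4, 9/5


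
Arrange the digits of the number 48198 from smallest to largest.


The number 48198 has digits: 4, 8, 1, 9, 8
Sorted: 1, 4, 8, 8, 9
Joining the sorted digits gives the result.
Final answer: 14889


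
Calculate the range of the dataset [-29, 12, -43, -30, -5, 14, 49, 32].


Maximum value: 49
Minimum value: -43
Range = 49 - (-43) = 92
Final answer: 92


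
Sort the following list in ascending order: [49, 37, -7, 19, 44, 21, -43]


Original list: [49, 37, -7, 19, 44, 21, -43]
Repeatedly take the smallest remaining element:
  Remaining [49, 37, -7, 19, 44, 21, -43] -> smallest is -43
  Remaining [49, 37, -7, 19, 44, 21] -> smallest is -7
  Remaining [49, 37, 19, 44, 21] -> smallest is 19
  Remaining [49, 37, 44, 21] -> smallest is 21
  Remaining [49, 37, 44] -> smallest is 37
  Remaining [49, 44] -> smallest is 44
  Remaining [49] -> smallest is 49
Collecting the picks in order gives the sorted list.
Final answer: [-43, -7, 19, 21, 37, 44, 49]


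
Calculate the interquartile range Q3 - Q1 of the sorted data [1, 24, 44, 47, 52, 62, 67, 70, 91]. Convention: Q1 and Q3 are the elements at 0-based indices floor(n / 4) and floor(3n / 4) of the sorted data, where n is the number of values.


The data has n = 9 elements.
Q1 index = floor(9 / 4) = floor(2.25) = 2; Q3 index = floor(3 * 9 / 4) = floor(6.75) = 6
Q1 = element at index 2 = 44
Q3 = element at index 6 = 67
IQR = 67 - 44 = 23
Final answer: 23


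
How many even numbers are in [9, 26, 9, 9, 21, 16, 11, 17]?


Check each element:
  9 is odd
  26 is even
  9 is odd
  9 is odd
  21 is odd
  16 is even
  11 is odd
  17 is odd
Evens: [26, 16]
Count of evens = 2
Final answer: 2


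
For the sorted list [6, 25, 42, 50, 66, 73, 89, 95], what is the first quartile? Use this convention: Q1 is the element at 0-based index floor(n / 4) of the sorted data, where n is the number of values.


The list has n = 8 elements.
Q1 index = floor(8 / 4) = floor(2) = 2
Counting from index 0 in the sorted data, the element at index 2 is 42.
Final answer: 42


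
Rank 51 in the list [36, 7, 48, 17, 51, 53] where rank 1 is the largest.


Sort descending: [53, 51, 48, 36, 17, 7]
Find 51 in the sorted list.
51 is at position 2.
Final answer: 2


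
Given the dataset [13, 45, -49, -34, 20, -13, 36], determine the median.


First, sort the list: [-49, -34, -13, 13, 20, 36, 45]
The list has 7 elements (odd count).
The middle index is 3 (0-based), and the element there is 13.
Final answer: 13


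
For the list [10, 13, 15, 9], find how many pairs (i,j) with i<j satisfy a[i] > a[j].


For each element, count the later elements that are smaller than it:
  10 (index 0): smaller elements after it = [9] -> 1
  13 (index 1): smaller elements after it = [9] -> 1
  15 (index 2): smaller elements after it = [9] -> 1
Total inversions = 1 + 1 + 1 = 3
Final answer: 3


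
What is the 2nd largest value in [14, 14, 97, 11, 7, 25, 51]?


Sort descending: [97, 51, 25, 14, 14, 11, 7]
The 2nd element (1-indexed) is at index 1.
Value = 51
Final answer: 51


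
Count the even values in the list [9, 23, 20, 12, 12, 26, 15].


Check each element:
  9 is odd
  23 is odd
  20 is even
  12 is even
  12 is even
  26 is even
  15 is odd
Evens: [20, 12, 12, 26]
Count of evens = 4
Final answer: 4


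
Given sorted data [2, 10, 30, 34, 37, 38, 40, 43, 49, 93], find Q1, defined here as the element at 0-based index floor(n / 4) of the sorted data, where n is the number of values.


The list has n = 10 elements.
Q1 index = floor(10 / 4) = floor(2.5) = 2
Counting from index 0 in the sorted data, the element at index 2 is 30.
Final answer: 30


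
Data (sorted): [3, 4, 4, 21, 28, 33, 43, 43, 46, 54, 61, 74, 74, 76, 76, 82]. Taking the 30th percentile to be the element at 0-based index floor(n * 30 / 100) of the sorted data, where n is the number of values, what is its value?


The dataset has n = 16 elements.
Index = floor(16 * 30 / 100) = floor(480 / 100) = floor(4.8) = 4
Counting from index 0 in the sorted data, the element at index 4 is 28.
Final answer: 28


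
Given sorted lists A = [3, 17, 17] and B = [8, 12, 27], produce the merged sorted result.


List A: [3, 17, 17]
List B: [8, 12, 27]
Repeatedly compare the front elements and take the smaller:
  3 vs 8 -> take 3
  17 vs 8 -> take 8
  17 vs 12 -> take 12
  17 vs 27 -> take 17
  17 vs 27 -> take 17
  A is exhausted; append the rest of B: [27]
Final answer: [3, 8, 12, 17, 17, 27]


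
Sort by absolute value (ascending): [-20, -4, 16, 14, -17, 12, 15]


Compute absolute values:
  |-20| = 20
  |-4| = 4
  |16| = 16
  |14| = 14
  |-17| = 17
  |12| = 12
  |15| = 15
Absolute values in increasing order: 4 < 12 < 14 < 15 < 16 < 17 < 20
Listing the original numbers in that order gives the answer.
Final answer: [-4, 12, 14, 15, 16, -17, -20]


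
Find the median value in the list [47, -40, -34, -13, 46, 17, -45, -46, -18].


First, sort the list: [-46, -45, -40, -34, -18, -13, 17, 46, 47]
The list has 9 elements (odd count).
The middle index is 4 (0-based), and the element there is -18.
Final answer: -18


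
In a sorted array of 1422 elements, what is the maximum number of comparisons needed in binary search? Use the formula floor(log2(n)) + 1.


Binary search halves the search space each step.
Maximum comparisons = floor(log2(1422)) + 1
log2(1422) = 10.4737
floor(log2(1422)) = 10, so 10 + 1 = 11
Final answer: 11


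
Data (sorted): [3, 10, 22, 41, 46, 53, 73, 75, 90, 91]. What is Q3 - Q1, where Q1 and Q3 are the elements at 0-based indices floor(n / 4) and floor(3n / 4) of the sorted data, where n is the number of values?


The data has n = 10 elements.
Q1 index = floor(10 / 4) = floor(2.5) = 2; Q3 index = floor(3 * 10 / 4) = floor(7.5) = 7
Q1 = element at index 2 = 22
Q3 = element at index 7 = 75
IQR = 75 - 22 = 53
Final answer: 53


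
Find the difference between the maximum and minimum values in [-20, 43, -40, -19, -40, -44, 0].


Maximum value: 43
Minimum value: -44
Range = 43 - (-44) = 87
Final answer: 87


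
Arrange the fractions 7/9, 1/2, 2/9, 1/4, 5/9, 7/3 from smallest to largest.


Convert to decimal for comparison:
  7/9 = 0.7778
  1/2 = 0.5
  2/9 = 0.2222
  1/4 = 0.25
  5/9 = 0.5556
  7/3 = 2.3333
Decimals in increasing order: 0.2222 < 0.25 < 0.5 < 0.5556 < 0.7778 < 2.3333
Writing each back as its fraction gives the sorted order.
Final answer: 2/9, 1/4, 1/2, 5/9, 7/9, 7/3


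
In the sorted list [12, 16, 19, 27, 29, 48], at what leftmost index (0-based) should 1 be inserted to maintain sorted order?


List is sorted: [12, 16, 19, 27, 29, 48]
We need the leftmost position where 1 can be inserted, i.e. the first index whose element is >= 1 (or the end of the list if none is).
Binary search with low=0, high=6 (0-based indices):
  low=0, high=6, mid=3: a[3]=27 >= 1, so high = 3
  low=0, high=3, mid=1: a[1]=16 >= 1, so high = 1
  low=0, high=1, mid=0: a[0]=12 >= 1, so high = 0
Now low = high = 0, so the insertion index is 0.
Final answer: 0


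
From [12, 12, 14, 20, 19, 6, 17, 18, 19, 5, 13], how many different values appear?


List all unique values:
Distinct values: [5, 6, 12, 13, 14, 17, 18, 19, 20]
Count = 9
Final answer: 9


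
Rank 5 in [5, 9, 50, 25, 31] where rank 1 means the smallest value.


Sort ascending: [5, 9, 25, 31, 50]
Find 5 in the sorted list.
5 is at position 1 (1-indexed).
Final answer: 1


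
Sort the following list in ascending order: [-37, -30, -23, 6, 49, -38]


Original list: [-37, -30, -23, 6, 49, -38]
Repeatedly take the smallest remaining element:
  Remaining [-37, -30, -23, 6, 49, -38] -> smallest is -38
  Remaining [-37, -30, -23, 6, 49] -> smallest is -37
  Remaining [-30, -23, 6, 49] -> smallest is -30
  Remaining [-23, 6, 49] -> smallest is -23
  Remaining [6, 49] -> smallest is 6
  Remaining [49] -> smallest is 49
Collecting the picks in order gives the sorted list.
Final answer: [-38, -37, -30, -23, 6, 49]


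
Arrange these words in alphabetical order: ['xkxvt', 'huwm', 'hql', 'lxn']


Compare strings character by character (the first differing letter decides):
  'hql' < 'huwm' since 'q' < 'u' at position 2
  'huwm' < 'lxn' since 'h' < 'l' at position 1
  'lxn' < 'xkxvt' since 'l' < 'x' at position 1
Chaining these comparisons gives the alphabetical order.
Final answer: ['hql', 'huwm', 'lxn', 'xkxvt']


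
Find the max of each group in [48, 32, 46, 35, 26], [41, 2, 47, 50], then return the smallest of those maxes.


Find max of each group:
  Group 1: [48, 32, 46, 35, 26] -> max = 48
  Group 2: [41, 2, 47, 50] -> max = 50
Maxes: [48, 50]
Minimum of maxes = 48
Final answer: 48


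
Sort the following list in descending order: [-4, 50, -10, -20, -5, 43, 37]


Original list: [-4, 50, -10, -20, -5, 43, 37]
Repeatedly take the largest remaining element:
  Remaining [-4, 50, -10, -20, -5, 43, 37] -> largest is 50
  Remaining [-4, -10, -20, -5, 43, 37] -> largest is 43
  Remaining [-4, -10, -20, -5, 37] -> largest is 37
  Remaining [-4, -10, -20, -5] -> largest is -4
  Remaining [-10, -20, -5] -> largest is -5
  Remaining [-10, -20] -> largest is -10
  Remaining [-20] -> largest is -20
Collecting the picks in order gives the descending list.
Final answer: [50, 43, 37, -4, -5, -10, -20]


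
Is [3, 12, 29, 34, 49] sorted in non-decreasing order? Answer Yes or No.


Check consecutive pairs:
  3 <= 12? True
  12 <= 29? True
  29 <= 34? True
  34 <= 49? True
Every consecutive pair is in order, so the list is non-decreasing.
Final answer: Yes


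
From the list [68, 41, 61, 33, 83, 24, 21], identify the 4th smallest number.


Sort ascending: [21, 24, 33, 41, 61, 68, 83]
The 4th element (1-indexed) is at index 3.
Value = 41
Final answer: 41


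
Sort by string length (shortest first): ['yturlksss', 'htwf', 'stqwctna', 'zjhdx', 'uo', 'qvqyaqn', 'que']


Compute lengths:
  'yturlksss' has length 9
  'htwf' has length 4
  'stqwctna' has length 8
  'zjhdx' has length 5
  'uo' has length 2
  'qvqyaqn' has length 7
  'que' has length 3
Lengths in increasing order: 2 < 3 < 4 < 5 < 7 < 8 < 9
Listing the words in that order gives the answer.
Final answer: ['uo', 'que', 'htwf', 'zjhdx', 'qvqyaqn', 'stqwctna', 'yturlksss']


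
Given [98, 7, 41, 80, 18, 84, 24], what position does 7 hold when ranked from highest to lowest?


Sort descending: [98, 84, 80, 41, 24, 18, 7]
Find 7 in the sorted list.
7 is at position 7.
Final answer: 7


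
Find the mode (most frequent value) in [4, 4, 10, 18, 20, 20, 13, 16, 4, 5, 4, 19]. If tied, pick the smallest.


Count the frequency of each value:
  4 appears 4 time(s)
  5 appears 1 time(s)
  10 appears 1 time(s)
  13 appears 1 time(s)
  16 appears 1 time(s)
  18 appears 1 time(s)
  19 appears 1 time(s)
  20 appears 2 time(s)
Maximum frequency is 4.
Only 4 reaches that frequency, so it is the mode.
Final answer: 4


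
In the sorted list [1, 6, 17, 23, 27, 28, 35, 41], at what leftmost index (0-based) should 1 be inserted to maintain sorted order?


List is sorted: [1, 6, 17, 23, 27, 28, 35, 41]
We need the leftmost position where 1 can be inserted, i.e. the first index whose element is >= 1 (or the end of the list if none is).
Binary search with low=0, high=8 (0-based indices):
  low=0, high=8, mid=4: a[4]=27 >= 1, so high = 4
  low=0, high=4, mid=2: a[2]=17 >= 1, so high = 2
  low=0, high=2, mid=1: a[1]=6 >= 1, so high = 1
  low=0, high=1, mid=0: a[0]=1 >= 1, so high = 0
Now low = high = 0, so the insertion index is 0.
Final answer: 0


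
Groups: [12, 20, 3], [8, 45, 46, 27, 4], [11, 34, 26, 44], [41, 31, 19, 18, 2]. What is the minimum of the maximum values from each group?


Find max of each group:
  Group 1: [12, 20, 3] -> max = 20
  Group 2: [8, 45, 46, 27, 4] -> max = 46
  Group 3: [11, 34, 26, 44] -> max = 44
  Group 4: [41, 31, 19, 18, 2] -> max = 41
Maxes: [20, 46, 44, 41]
Minimum of maxes = 20
Final answer: 20


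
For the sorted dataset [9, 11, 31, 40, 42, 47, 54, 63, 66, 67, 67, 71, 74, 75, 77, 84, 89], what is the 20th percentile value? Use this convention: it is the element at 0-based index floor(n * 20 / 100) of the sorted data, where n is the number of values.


The dataset has n = 17 elements.
Index = floor(17 * 20 / 100) = floor(340 / 100) = floor(3.4) = 3
Counting from index 0 in the sorted data, the element at index 3 is 40.
Final answer: 40


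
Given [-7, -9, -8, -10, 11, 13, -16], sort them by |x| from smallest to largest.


Compute absolute values:
  |-7| = 7
  |-9| = 9
  |-8| = 8
  |-10| = 10
  |11| = 11
  |13| = 13
  |-16| = 16
Absolute values in increasing order: 7 < 8 < 9 < 10 < 11 < 13 < 16
Listing the original numbers in that order gives the answer.
Final answer: [-7, -8, -9, -10, 11, 13, -16]


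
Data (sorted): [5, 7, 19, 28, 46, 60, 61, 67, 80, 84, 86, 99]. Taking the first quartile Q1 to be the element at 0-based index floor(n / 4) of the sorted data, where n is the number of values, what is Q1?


The list has n = 12 elements.
Q1 index = floor(12 / 4) = floor(3) = 3
Counting from index 0 in the sorted data, the element at index 3 is 28.
Final answer: 28


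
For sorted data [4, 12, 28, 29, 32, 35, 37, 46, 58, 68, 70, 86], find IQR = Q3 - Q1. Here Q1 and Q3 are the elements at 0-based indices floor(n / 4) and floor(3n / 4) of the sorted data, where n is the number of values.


The data has n = 12 elements.
Q1 index = floor(12 / 4) = floor(3) = 3; Q3 index = floor(3 * 12 / 4) = floor(9) = 9
Q1 = element at index 3 = 29
Q3 = element at index 9 = 68
IQR = 68 - 29 = 39
Final answer: 39


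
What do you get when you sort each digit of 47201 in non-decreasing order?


The number 47201 has digits: 4, 7, 2, 0, 1
Sorted: 0, 1, 2, 4, 7
Joining the sorted digits gives the result.
Final answer: 01247


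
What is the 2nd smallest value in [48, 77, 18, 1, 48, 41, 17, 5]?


Sort ascending: [1, 5, 17, 18, 41, 48, 48, 77]
The 2nd element (1-indexed) is at index 1.
Value = 5
Final answer: 5


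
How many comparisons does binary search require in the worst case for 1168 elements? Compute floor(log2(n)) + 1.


Binary search halves the search space each step.
Maximum comparisons = floor(log2(1168)) + 1
log2(1168) = 10.1898
floor(log2(1168)) = 10, so 10 + 1 = 11
Final answer: 11


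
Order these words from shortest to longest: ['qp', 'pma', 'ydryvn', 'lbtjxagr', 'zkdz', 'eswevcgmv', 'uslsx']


Compute lengths:
  'qp' has length 2
  'pma' has length 3
  'ydryvn' has length 6
  'lbtjxagr' has length 8
  'zkdz' has length 4
  'eswevcgmv' has length 9
  'uslsx' has length 5
Lengths in increasing order: 2 < 3 < 4 < 5 < 6 < 8 < 9
Listing the words in that order gives the answer.
Final answer: ['qp', 'pma', 'zkdz', 'uslsx', 'ydryvn', 'lbtjxagr', 'eswevcgmv']


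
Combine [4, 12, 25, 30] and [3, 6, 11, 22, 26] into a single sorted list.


List A: [4, 12, 25, 30]
List B: [3, 6, 11, 22, 26]
Repeatedly compare the front elements and take the smaller:
  4 vs 3 -> take 3
  4 vs 6 -> take 4
  12 vs 6 -> take 6
  12 vs 11 -> take 11
  12 vs 22 -> take 12
  25 vs 22 -> take 22
  25 vs 26 -> take 25
  30 vs 26 -> take 26
  B is exhausted; append the rest of A: [30]
Final answer: [3, 4, 6, 11, 12, 22, 25, 26, 30]


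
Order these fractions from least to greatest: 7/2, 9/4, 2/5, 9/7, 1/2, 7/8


Convert to decimal for comparison:
  7/2 = 3.5
  9/4 = 2.25
  2/5 = 0.4
  9/7 = 1.2857
  1/2 = 0.5
  7/8 = 0.875
Decimals in increasing order: 0.4 < 0.5 < 0.875 < 1.2857 < 2.25 < 3.5
Writing each back as its fraction gives the sorted order.
Final answer: 2/5, 1/2, 7/8, 9/7, 9/4, 7/2


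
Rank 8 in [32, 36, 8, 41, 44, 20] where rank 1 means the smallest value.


Sort ascending: [8, 20, 32, 36, 41, 44]
Find 8 in the sorted list.
8 is at position 1 (1-indexed).
Final answer: 1


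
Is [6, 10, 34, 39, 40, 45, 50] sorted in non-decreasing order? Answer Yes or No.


Check consecutive pairs:
  6 <= 10? True
  10 <= 34? True
  34 <= 39? True
  39 <= 40? True
  40 <= 45? True
  45 <= 50? True
Every consecutive pair is in order, so the list is non-decreasing.
Final answer: Yes


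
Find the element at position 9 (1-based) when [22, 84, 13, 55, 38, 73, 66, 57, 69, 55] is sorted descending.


Sort descending: [84, 73, 69, 66, 57, 55, 55, 38, 22, 13]
The 9th element (1-indexed) is at index 8.
Value = 22
Final answer: 22


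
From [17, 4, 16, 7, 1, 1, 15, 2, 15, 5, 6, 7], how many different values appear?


List all unique values:
Distinct values: [1, 2, 4, 5, 6, 7, 15, 16, 17]
Count = 9
Final answer: 9


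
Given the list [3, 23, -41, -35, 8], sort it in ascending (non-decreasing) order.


Original list: [3, 23, -41, -35, 8]
Repeatedly take the smallest remaining element:
  Remaining [3, 23, -41, -35, 8] -> smallest is -41
  Remaining [3, 23, -35, 8] -> smallest is -35
  Remaining [3, 23, 8] -> smallest is 3
  Remaining [23, 8] -> smallest is 8
  Remaining [23] -> smallest is 23
Collecting the picks in order gives the sorted list.
Final answer: [-41, -35, 3, 8, 23]


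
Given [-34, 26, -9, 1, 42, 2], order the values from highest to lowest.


Original list: [-34, 26, -9, 1, 42, 2]
Repeatedly take the largest remaining element:
  Remaining [-34, 26, -9, 1, 42, 2] -> largest is 42
  Remaining [-34, 26, -9, 1, 2] -> largest is 26
  Remaining [-34, -9, 1, 2] -> largest is 2
  Remaining [-34, -9, 1] -> largest is 1
  Remaining [-34, -9] -> largest is -9
  Remaining [-34] -> largest is -34
Collecting the picks in order gives the descending list.
Final answer: [42, 26, 2, 1, -9, -34]


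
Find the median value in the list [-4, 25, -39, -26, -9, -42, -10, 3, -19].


First, sort the list: [-42, -39, -26, -19, -10, -9, -4, 3, 25]
The list has 9 elements (odd count).
The middle index is 4 (0-based), and the element there is -10.
Final answer: -10


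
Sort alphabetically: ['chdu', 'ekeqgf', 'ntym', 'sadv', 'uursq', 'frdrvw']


Compare strings character by character (the first differing letter decides):
  'chdu' < 'ekeqgf' since 'c' < 'e' at position 1
  'ekeqgf' < 'frdrvw' since 'e' < 'f' at position 1
  'frdrvw' < 'ntym' since 'f' < 'n' at position 1
  'ntym' < 'sadv' since 'n' < 's' at position 1
  'sadv' < 'uursq' since 's' < 'u' at position 1
Chaining these comparisons gives the alphabetical order.
Final answer: ['chdu', 'ekeqgf', 'frdrvw', 'ntym', 'sadv', 'uursq']


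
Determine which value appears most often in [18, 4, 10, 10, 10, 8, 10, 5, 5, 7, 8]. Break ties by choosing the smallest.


Count the frequency of each value:
  4 appears 1 time(s)
  5 appears 2 time(s)
  7 appears 1 time(s)
  8 appears 2 time(s)
  10 appears 4 time(s)
  18 appears 1 time(s)
Maximum frequency is 4.
Only 10 reaches that frequency, so it is the mode.
Final answer: 10


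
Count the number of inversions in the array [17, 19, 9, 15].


For each element, count the later elements that are smaller than it:
  17 (index 0): smaller elements after it = [9, 15] -> 2
  19 (index 1): smaller elements after it = [9, 15] -> 2
  9 (index 2): smaller elements after it = [] -> 0
Total inversions = 2 + 2 + 0 = 4
Final answer: 4


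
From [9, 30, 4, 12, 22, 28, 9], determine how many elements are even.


Check each element:
  9 is odd
  30 is even
  4 is even
  12 is even
  22 is even
  28 is even
  9 is odd
Evens: [30, 4, 12, 22, 28]
Count of evens = 5
Final answer: 5


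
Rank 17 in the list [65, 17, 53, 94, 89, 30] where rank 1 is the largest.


Sort descending: [94, 89, 65, 53, 30, 17]
Find 17 in the sorted list.
17 is at position 6.
Final answer: 6


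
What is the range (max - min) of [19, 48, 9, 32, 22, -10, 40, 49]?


Maximum value: 49
Minimum value: -10
Range = 49 - (-10) = 59
Final answer: 59


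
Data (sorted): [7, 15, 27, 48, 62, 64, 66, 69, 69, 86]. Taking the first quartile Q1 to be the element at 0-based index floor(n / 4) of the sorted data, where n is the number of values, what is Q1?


The list has n = 10 elements.
Q1 index = floor(10 / 4) = floor(2.5) = 2
Counting from index 0 in the sorted data, the element at index 2 is 27.
Final answer: 27


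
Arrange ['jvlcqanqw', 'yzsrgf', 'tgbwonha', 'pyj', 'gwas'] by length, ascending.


Compute lengths:
  'jvlcqanqw' has length 9
  'yzsrgf' has length 6
  'tgbwonha' has length 8
  'pyj' has length 3
  'gwas' has length 4
Lengths in increasing order: 3 < 4 < 6 < 8 < 9
Listing the words in that order gives the answer.
Final answer: ['pyj', 'gwas', 'yzsrgf', 'tgbwonha', 'jvlcqanqw']


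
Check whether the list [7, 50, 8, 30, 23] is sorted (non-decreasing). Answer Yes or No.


Check consecutive pairs:
  7 <= 50? True
  50 <= 8? False
  8 <= 30? True
  30 <= 23? False
2 consecutive pair(s) are out of order, so the list is not sorted.
Final answer: No


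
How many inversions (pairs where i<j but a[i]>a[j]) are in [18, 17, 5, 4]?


For each element, count the later elements that are smaller than it:
  18 (index 0): smaller elements after it = [17, 5, 4] -> 3
  17 (index 1): smaller elements after it = [5, 4] -> 2
  5 (index 2): smaller elements after it = [4] -> 1
Total inversions = 3 + 2 + 1 = 6
Final answer: 6


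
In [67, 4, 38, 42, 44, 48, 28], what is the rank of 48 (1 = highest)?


Sort descending: [67, 48, 44, 42, 38, 28, 4]
Find 48 in the sorted list.
48 is at position 2.
Final answer: 2


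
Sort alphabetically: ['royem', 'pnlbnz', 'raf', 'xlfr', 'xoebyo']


Compare strings character by character (the first differing letter decides):
  'pnlbnz' < 'raf' since 'p' < 'r' at position 1
  'raf' < 'royem' since 'a' < 'o' at position 2
  'royem' < 'xlfr' since 'r' < 'x' at position 1
  'xlfr' < 'xoebyo' since 'l' < 'o' at position 2
Chaining these comparisons gives the alphabetical order.
Final answer: ['pnlbnz', 'raf', 'royem', 'xlfr', 'xoebyo']


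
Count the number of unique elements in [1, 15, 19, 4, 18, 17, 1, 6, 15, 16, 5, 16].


List all unique values:
Distinct values: [1, 4, 5, 6, 15, 16, 17, 18, 19]
Count = 9
Final answer: 9


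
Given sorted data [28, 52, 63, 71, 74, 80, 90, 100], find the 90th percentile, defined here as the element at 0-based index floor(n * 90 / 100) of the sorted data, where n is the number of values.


The dataset has n = 8 elements.
Index = floor(8 * 90 / 100) = floor(720 / 100) = floor(7.2) = 7
Counting from index 0 in the sorted data, the element at index 7 is 100.
Final answer: 100


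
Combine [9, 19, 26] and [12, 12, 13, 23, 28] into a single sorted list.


List A: [9, 19, 26]
List B: [12, 12, 13, 23, 28]
Repeatedly compare the front elements and take the smaller:
  9 vs 12 -> take 9
  19 vs 12 -> take 12
  19 vs 12 -> take 12
  19 vs 13 -> take 13
  19 vs 23 -> take 19
  26 vs 23 -> take 23
  26 vs 28 -> take 26
  A is exhausted; append the rest of B: [28]
Final answer: [9, 12, 12, 13, 19, 23, 26, 28]


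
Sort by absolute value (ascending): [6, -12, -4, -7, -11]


Compute absolute values:
  |6| = 6
  |-12| = 12
  |-4| = 4
  |-7| = 7
  |-11| = 11
Absolute values in increasing order: 4 < 6 < 7 < 11 < 12
Listing the original numbers in that order gives the answer.
Final answer: [-4, 6, -7, -11, -12]


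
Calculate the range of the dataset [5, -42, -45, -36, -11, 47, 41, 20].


Maximum value: 47
Minimum value: -45
Range = 47 - (-45) = 92
Final answer: 92


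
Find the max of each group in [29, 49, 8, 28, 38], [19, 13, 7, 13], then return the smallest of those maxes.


Find max of each group:
  Group 1: [29, 49, 8, 28, 38] -> max = 49
  Group 2: [19, 13, 7, 13] -> max = 19
Maxes: [49, 19]
Minimum of maxes = 19
Final answer: 19


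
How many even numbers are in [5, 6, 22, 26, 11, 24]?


Check each element:
  5 is odd
  6 is even
  22 is even
  26 is even
  11 is odd
  24 is even
Evens: [6, 22, 26, 24]
Count of evens = 4
Final answer: 4


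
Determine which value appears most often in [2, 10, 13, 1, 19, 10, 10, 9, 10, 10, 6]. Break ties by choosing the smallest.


Count the frequency of each value:
  1 appears 1 time(s)
  2 appears 1 time(s)
  6 appears 1 time(s)
  9 appears 1 time(s)
  10 appears 5 time(s)
  13 appears 1 time(s)
  19 appears 1 time(s)
Maximum frequency is 5.
Only 10 reaches that frequency, so it is the mode.
Final answer: 10
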